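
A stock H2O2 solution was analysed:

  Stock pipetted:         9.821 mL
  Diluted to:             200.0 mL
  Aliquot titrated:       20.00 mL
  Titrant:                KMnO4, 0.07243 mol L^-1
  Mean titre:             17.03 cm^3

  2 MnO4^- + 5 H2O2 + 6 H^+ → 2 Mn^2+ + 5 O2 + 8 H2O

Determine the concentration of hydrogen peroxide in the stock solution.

n(KMnO4) = 0.01703 × 0.07243 = 1.233 × 10^-3 mol
From the 5:2 ratio, n(H2O2) in the aliquot = 5/2 × 1.233 × 10^-3 = 3.084 × 10^-3 mol
[H2O2]_dilute = 3.084 × 10^-3 / 0.02000 = 0.1542 mol/L
Dilution factor = 200.0 / 9.821 = 20.36
[H2O2]_stock = 0.1542 × 20.36 = 3.140 mol/L

3.140 mol/L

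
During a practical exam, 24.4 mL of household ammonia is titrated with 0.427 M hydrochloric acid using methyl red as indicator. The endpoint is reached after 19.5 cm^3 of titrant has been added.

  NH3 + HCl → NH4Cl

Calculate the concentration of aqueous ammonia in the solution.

0.341 M

n(HCl) = 0.0195 L × 0.427 mol/L = 8.33 × 10^-3 mol
n(NH3) = 8.33 × 10^-3 mol (1:1 mole ratio)
[NH3] = 8.33 × 10^-3 mol / 0.0244 L = 0.341 mol/L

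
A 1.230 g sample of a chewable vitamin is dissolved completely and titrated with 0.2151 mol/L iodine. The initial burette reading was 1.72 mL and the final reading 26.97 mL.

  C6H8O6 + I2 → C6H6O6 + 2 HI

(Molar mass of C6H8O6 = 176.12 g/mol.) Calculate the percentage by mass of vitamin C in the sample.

n(I2) = 0.02525 L × 0.2151 mol/L = 5.431 × 10^-3 mol
n(C6H8O6) = 5.431 × 10^-3 mol (1:1 ratio)
mass of C6H8O6 = 5.431 × 10^-3 × 176.12 g/mol = 0.9566 g
% C6H8O6 = 0.9566 / 1.230 × 100 = 77.77 %

77.77 %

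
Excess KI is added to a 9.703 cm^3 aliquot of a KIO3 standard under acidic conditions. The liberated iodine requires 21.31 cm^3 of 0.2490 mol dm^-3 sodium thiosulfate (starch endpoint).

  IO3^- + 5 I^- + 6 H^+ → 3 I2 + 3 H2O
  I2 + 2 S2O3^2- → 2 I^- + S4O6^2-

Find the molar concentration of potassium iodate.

0.09114 mol/L

n(S2O3^2-) = 0.02131 × 0.2490 = 5.306 × 10^-3 mol
n(I2) = n(S2O3^2-)/2 = 2.653 × 10^-3 mol
From the 1:3 ratio, n(IO3^-) in the aliquot = 1/3 × 2.653 × 10^-3 = 8.844 × 10^-4 mol
[IO3^-] = 8.844 × 10^-4 / 0.009703 = 0.09114 mol/L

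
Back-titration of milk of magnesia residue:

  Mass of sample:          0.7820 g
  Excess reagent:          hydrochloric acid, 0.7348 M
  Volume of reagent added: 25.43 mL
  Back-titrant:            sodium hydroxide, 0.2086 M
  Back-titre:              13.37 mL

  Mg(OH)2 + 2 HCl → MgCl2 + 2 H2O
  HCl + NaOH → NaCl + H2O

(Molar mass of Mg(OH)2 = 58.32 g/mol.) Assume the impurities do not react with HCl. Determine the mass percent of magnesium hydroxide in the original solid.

n(HCl) added = 0.02543 × 0.7348 = 0.01869 mol
n(NaOH) used in back-titration = 0.01337 × 0.2086 = 2.789 × 10^-3 mol
n(HCl) left over = 2.789 × 10^-3 mol (1:1 ratio)
n(HCl) consumed by analyte = 0.01869 − 2.789 × 10^-3 = 0.01590 mol
From the 1:2 ratio, n(Mg(OH)2) = 1/2 × 0.01590 = 7.948 × 10^-3 mol
mass of Mg(OH)2 = 7.948 × 10^-3 × 58.32 = 0.4636 g
% Mg(OH)2 = 0.4636 / 0.7820 × 100 = 59.28 %

59.28 %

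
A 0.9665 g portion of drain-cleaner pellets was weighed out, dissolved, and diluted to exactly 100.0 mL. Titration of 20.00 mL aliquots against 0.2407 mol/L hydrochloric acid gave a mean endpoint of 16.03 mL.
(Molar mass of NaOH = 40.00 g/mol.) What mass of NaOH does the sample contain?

0.7717 g

NaOH + HCl → NaCl + H2O
n(HCl) per titration = 0.01603 × 0.2407 = 3.858 × 10^-3 mol
n(NaOH) in each aliquot = 3.858 × 10^-3 mol (1:1 ratio)
n(NaOH) in the whole flask = 3.858 × 10^-3 × 100.0/20.00 = 0.01929 mol
mass of NaOH = 0.01929 × 40.00 = 0.7717 g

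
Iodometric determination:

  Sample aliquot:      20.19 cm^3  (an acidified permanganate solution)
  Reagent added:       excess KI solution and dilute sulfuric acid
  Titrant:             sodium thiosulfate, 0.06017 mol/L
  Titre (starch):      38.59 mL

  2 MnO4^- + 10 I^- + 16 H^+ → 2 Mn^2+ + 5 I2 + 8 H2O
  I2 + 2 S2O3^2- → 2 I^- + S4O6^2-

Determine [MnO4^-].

0.02300 mol/L

n(S2O3^2-) = 0.03859 × 0.06017 = 2.322 × 10^-3 mol
n(I2) = n(S2O3^2-)/2 = 1.161 × 10^-3 mol
From the 2:5 ratio, n(MnO4^-) in the aliquot = 2/5 × 1.161 × 10^-3 = 4.644 × 10^-4 mol
[MnO4^-] = 4.644 × 10^-4 / 0.02019 = 0.02300 mol/L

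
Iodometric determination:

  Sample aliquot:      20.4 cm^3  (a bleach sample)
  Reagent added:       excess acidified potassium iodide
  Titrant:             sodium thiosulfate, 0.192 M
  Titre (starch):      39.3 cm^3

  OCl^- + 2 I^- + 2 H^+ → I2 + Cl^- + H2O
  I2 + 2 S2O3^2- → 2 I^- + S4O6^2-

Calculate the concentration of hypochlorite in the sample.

n(S2O3^2-) = 0.0393 × 0.192 = 7.55 × 10^-3 mol
n(I2) = n(S2O3^2-)/2 = 3.77 × 10^-3 mol
n(OCl^-) in the aliquot = 3.77 × 10^-3 mol (1:1 ratio)
[OCl^-] = 3.77 × 10^-3 / 0.0204 = 0.185 mol/L

0.185 M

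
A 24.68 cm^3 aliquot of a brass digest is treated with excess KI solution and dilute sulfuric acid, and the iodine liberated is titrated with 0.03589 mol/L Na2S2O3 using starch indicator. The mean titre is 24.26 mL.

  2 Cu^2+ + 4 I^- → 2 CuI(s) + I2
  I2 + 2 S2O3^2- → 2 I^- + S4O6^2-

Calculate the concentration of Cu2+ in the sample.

n(S2O3^2-) = 0.02426 × 0.03589 = 8.707 × 10^-4 mol
n(I2) = n(S2O3^2-)/2 = 4.353 × 10^-4 mol
From the 2:1 ratio, n(Cu2+) in the aliquot = 2/1 × 4.353 × 10^-4 = 8.707 × 10^-4 mol
[Cu2+] = 8.707 × 10^-4 / 0.02468 = 0.03528 mol/L

0.03528 mol/L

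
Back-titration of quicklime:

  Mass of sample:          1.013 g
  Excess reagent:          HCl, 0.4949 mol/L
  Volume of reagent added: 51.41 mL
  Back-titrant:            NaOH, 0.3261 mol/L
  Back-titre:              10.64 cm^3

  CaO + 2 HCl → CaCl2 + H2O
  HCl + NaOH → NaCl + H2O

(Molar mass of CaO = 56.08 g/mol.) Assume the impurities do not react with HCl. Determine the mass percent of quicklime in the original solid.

60.82 %

n(HCl) added = 0.05141 × 0.4949 = 0.02544 mol
n(NaOH) used in back-titration = 0.01064 × 0.3261 = 3.470 × 10^-3 mol
n(HCl) left over = 3.470 × 10^-3 mol (1:1 ratio)
n(HCl) consumed by analyte = 0.02544 − 3.470 × 10^-3 = 0.02197 mol
From the 1:2 ratio, n(CaO) = 1/2 × 0.02197 = 0.01099 mol
mass of CaO = 0.01099 × 56.08 = 0.6161 g
% CaO = 0.6161 / 1.013 × 100 = 60.82 %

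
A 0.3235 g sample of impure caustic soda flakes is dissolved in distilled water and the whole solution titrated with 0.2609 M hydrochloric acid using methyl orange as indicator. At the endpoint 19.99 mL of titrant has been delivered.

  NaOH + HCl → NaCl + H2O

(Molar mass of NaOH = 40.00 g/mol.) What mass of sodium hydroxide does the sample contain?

0.2086 g

n(HCl) = 0.01999 L × 0.2609 mol/L = 5.215 × 10^-3 mol
n(NaOH) = 5.215 × 10^-3 mol (1:1 ratio)
mass of NaOH = 5.215 × 10^-3 × 40.00 g/mol = 0.2086 g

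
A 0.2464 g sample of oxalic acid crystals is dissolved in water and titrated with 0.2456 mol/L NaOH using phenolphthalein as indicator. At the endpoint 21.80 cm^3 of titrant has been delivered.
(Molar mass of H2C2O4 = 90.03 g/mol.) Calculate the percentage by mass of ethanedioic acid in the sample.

H2C2O4 + 2 NaOH → Na2C2O4 + 2 H2O
n(NaOH) = 0.02180 L × 0.2456 mol/L = 5.354 × 10^-3 mol
From the 1:2 ratio, n(H2C2O4) = 1/2 × 5.354 × 10^-3 = 2.677 × 10^-3 mol
mass of H2C2O4 = 2.677 × 10^-3 × 90.03 g/mol = 0.2410 g
% H2C2O4 = 0.2410 / 0.2464 × 100 = 97.81 %

97.81 %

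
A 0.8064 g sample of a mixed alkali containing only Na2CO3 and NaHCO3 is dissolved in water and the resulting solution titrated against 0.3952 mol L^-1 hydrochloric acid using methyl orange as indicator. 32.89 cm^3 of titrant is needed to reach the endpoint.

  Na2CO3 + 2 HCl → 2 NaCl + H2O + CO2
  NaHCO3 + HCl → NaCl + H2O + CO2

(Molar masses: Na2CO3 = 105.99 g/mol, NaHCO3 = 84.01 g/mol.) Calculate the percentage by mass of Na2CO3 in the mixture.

60.51 %

n(HCl) = 0.03289 × 0.3952 = 0.01300 mol
Let x = n(Na2CO3), y = n(NaHCO3).
Titrant: 2x + 1y = 0.01300;  mass: 105.99x + 84.01y = 0.8064
Solving, x = 4.604 × 10^-3 mol, y = 3.791 × 10^-3 mol
mass of Na2CO3 = 4.604 × 10^-3 × 105.99 = 0.4880 g
% Na2CO3 = 0.4880 / 0.8064 × 100 = 60.51 %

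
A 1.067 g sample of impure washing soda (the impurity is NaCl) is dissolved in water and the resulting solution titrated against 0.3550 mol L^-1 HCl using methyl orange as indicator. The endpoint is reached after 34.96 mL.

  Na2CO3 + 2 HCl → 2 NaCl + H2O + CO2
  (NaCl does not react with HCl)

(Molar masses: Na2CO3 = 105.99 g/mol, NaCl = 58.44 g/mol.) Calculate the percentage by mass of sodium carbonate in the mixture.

n(HCl) = 0.03496 × 0.3550 = 0.01241 mol
Let x = n(Na2CO3), y = n(NaCl).
Titrant: 2x = 0.01241;  mass: 105.99x + 58.44y = 1.067
Solving, x = 6.205 × 10^-3 mol, y = 7.004 × 10^-3 mol
mass of Na2CO3 = 6.205 × 10^-3 × 105.99 = 0.6577 g
% Na2CO3 = 0.6577 / 1.067 × 100 = 61.64 %

61.64 %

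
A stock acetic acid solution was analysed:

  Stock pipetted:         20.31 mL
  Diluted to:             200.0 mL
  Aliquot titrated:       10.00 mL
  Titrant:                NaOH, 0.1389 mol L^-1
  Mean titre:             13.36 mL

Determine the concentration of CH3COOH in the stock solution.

1.827 mol/L

CH3COOH + NaOH → CH3COONa + H2O
n(NaOH) = 0.01336 × 0.1389 = 1.856 × 10^-3 mol
n(CH3COOH) in the aliquot = 1.856 × 10^-3 mol (1:1 ratio)
[CH3COOH]_dilute = 1.856 × 10^-3 / 0.01000 = 0.1856 mol/L
Dilution factor = 200.0 / 20.31 = 9.847
[CH3COOH]_stock = 0.1856 × 9.847 = 1.827 mol/L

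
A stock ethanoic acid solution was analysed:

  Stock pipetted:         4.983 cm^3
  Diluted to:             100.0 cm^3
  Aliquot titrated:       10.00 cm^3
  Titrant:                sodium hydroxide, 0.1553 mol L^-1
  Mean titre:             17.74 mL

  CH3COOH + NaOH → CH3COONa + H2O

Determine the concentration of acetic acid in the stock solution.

n(NaOH) = 0.01774 × 0.1553 = 2.755 × 10^-3 mol
n(CH3COOH) in the aliquot = 2.755 × 10^-3 mol (1:1 ratio)
[CH3COOH]_dilute = 2.755 × 10^-3 / 0.01000 = 0.2755 mol/L
Dilution factor = 100.0 / 4.983 = 20.07
[CH3COOH]_stock = 0.2755 × 20.07 = 5.529 mol/L

5.529 mol/L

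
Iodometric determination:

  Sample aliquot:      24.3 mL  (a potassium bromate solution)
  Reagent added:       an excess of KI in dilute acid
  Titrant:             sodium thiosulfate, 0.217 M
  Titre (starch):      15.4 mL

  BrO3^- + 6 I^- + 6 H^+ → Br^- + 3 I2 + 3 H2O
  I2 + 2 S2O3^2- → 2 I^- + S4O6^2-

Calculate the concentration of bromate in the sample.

0.0229 M

n(S2O3^2-) = 0.0154 × 0.217 = 3.34 × 10^-3 mol
n(I2) = n(S2O3^2-)/2 = 1.67 × 10^-3 mol
From the 1:3 ratio, n(BrO3^-) in the aliquot = 1/3 × 1.67 × 10^-3 = 5.57 × 10^-4 mol
[BrO3^-] = 5.57 × 10^-4 / 0.0243 = 0.0229 mol/L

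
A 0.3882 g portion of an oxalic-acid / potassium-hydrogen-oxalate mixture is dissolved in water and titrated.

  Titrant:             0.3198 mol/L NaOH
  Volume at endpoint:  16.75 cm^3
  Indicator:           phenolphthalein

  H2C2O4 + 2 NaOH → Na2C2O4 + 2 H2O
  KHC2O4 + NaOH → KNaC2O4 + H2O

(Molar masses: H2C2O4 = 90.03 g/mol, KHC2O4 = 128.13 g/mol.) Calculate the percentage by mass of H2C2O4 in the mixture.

41.60 %

n(NaOH) = 0.01675 × 0.3198 = 5.357 × 10^-3 mol
Let x = n(H2C2O4), y = n(KHC2O4).
Titrant: 2x + 1y = 5.357 × 10^-3;  mass: 90.03x + 128.13y = 0.3882
Solving, x = 1.794 × 10^-3 mol, y = 1.769 × 10^-3 mol
mass of H2C2O4 = 1.794 × 10^-3 × 90.03 = 0.1615 g
% H2C2O4 = 0.1615 / 0.3882 × 100 = 41.60 %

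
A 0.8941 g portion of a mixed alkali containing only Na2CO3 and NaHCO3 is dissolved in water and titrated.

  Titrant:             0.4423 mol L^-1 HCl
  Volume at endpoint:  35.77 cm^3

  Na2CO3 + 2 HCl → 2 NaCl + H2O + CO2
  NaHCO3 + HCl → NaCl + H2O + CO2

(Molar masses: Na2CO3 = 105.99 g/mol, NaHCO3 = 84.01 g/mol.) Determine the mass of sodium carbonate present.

n(HCl) = 0.03577 × 0.4423 = 0.01582 mol
Let x = n(Na2CO3), y = n(NaHCO3).
Titrant: 2x + 1y = 0.01582;  mass: 105.99x + 84.01y = 0.8941
Solving, x = 7.013 × 10^-3 mol, y = 1.795 × 10^-3 mol
mass of Na2CO3 = 7.013 × 10^-3 × 105.99 = 0.7433 g

0.7433 g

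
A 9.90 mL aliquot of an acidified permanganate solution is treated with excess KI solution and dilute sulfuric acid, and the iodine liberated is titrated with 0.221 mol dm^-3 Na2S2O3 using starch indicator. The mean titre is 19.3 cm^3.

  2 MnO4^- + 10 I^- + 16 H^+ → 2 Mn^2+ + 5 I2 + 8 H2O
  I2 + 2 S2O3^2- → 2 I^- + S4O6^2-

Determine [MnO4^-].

0.0862 mol/L

n(S2O3^2-) = 0.0193 × 0.221 = 4.27 × 10^-3 mol
n(I2) = n(S2O3^2-)/2 = 2.13 × 10^-3 mol
From the 2:5 ratio, n(MnO4^-) in the aliquot = 2/5 × 2.13 × 10^-3 = 8.53 × 10^-4 mol
[MnO4^-] = 8.53 × 10^-4 / 0.00990 = 0.0862 mol/L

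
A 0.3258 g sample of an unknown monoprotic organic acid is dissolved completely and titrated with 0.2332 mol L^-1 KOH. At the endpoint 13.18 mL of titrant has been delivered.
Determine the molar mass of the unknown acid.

n(KOH) = 0.01318 L × 0.2332 mol/L = 3.074 × 10^-3 mol
n(HA) = 3.074 × 10^-3 mol (1:1 ratio)
M = m / n = 0.3258 g / 3.074 × 10^-3 mol = 106.0 g/mol

106.0 g/mol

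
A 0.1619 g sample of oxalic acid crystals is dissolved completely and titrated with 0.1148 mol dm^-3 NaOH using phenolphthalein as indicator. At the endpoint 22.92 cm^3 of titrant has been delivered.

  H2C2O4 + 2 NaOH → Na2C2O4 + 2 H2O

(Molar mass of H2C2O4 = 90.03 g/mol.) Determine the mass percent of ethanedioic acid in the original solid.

73.16 %

n(NaOH) = 0.02292 L × 0.1148 mol/L = 2.631 × 10^-3 mol
From the 1:2 ratio, n(H2C2O4) = 1/2 × 2.631 × 10^-3 = 1.316 × 10^-3 mol
mass of H2C2O4 = 1.316 × 10^-3 × 90.03 g/mol = 0.1184 g
% H2C2O4 = 0.1184 / 0.1619 × 100 = 73.16 %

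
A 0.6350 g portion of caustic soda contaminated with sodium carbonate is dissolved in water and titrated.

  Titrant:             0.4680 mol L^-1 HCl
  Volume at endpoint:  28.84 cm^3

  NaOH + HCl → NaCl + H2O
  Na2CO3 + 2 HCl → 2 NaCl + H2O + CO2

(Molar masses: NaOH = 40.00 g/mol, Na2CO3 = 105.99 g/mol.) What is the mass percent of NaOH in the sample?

38.91 %

n(HCl) = 0.02884 × 0.4680 = 0.01350 mol
Let x = n(NaOH), y = n(Na2CO3).
Titrant: 1x + 2y = 0.01350;  mass: 40.00x + 105.99y = 0.6350
Solving, x = 6.178 × 10^-3 mol, y = 3.660 × 10^-3 mol
mass of NaOH = 6.178 × 10^-3 × 40.00 = 0.2471 g
% NaOH = 0.2471 / 0.6350 × 100 = 38.91 %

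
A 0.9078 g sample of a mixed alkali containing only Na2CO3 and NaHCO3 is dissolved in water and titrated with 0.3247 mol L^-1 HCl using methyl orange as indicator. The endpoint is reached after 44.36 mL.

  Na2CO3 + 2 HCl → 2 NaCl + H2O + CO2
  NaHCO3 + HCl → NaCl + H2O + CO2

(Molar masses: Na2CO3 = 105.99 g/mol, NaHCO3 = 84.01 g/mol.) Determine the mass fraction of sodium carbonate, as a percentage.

56.89 %

n(HCl) = 0.04436 × 0.3247 = 0.01440 mol
Let x = n(Na2CO3), y = n(NaHCO3).
Titrant: 2x + 1y = 0.01440;  mass: 105.99x + 84.01y = 0.9078
Solving, x = 4.873 × 10^-3 mol, y = 4.658 × 10^-3 mol
mass of Na2CO3 = 4.873 × 10^-3 × 105.99 = 0.5165 g
% Na2CO3 = 0.5165 / 0.9078 × 100 = 56.89 %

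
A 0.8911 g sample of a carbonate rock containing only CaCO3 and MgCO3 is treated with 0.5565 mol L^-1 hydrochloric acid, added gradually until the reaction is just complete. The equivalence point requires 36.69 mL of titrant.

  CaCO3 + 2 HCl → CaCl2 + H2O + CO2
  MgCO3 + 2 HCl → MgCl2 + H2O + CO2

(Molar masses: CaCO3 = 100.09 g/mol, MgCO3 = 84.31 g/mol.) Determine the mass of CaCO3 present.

0.1927 g

n(HCl) = 0.03669 × 0.5565 = 0.02042 mol
Let x = n(CaCO3), y = n(MgCO3).
Titrant: 2x + 2y = 0.02042;  mass: 100.09x + 84.31y = 0.8911
Solving, x = 1.925 × 10^-3 mol, y = 8.284 × 10^-3 mol
mass of CaCO3 = 1.925 × 10^-3 × 100.09 = 0.1927 g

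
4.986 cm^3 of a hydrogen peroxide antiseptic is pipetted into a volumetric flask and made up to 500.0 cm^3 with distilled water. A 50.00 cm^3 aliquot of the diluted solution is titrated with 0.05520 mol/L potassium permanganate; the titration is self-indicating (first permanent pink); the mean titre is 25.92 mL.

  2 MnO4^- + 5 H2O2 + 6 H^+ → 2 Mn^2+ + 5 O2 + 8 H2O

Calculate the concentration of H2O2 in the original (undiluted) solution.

n(KMnO4) = 0.02592 × 0.05520 = 1.431 × 10^-3 mol
From the 5:2 ratio, n(H2O2) in the aliquot = 5/2 × 1.431 × 10^-3 = 3.577 × 10^-3 mol
[H2O2]_dilute = 3.577 × 10^-3 / 0.05000 = 0.07154 mol/L
Dilution factor = 500.0 / 4.986 = 100.3
[H2O2]_stock = 0.07154 × 100.3 = 7.174 mol/L

7.174 mol/L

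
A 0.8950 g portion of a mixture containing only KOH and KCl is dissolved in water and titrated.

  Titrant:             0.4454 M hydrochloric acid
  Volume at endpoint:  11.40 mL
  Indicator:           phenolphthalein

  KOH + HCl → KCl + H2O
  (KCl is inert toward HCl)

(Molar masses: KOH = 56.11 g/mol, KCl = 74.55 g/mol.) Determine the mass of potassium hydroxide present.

0.2849 g

n(HCl) = 0.01140 × 0.4454 = 5.078 × 10^-3 mol
Let x = n(KOH), y = n(KCl).
Titrant: 1x = 5.078 × 10^-3;  mass: 56.11x + 74.55y = 0.8950
Solving, x = 5.078 × 10^-3 mol, y = 8.184 × 10^-3 mol
mass of KOH = 5.078 × 10^-3 × 56.11 = 0.2849 g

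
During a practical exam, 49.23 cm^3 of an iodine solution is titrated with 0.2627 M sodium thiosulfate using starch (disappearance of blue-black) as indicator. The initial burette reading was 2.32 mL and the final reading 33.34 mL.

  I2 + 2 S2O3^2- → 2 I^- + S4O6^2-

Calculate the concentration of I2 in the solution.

0.08276 M

n(Na2S2O3) = 0.03102 L × 0.2627 mol/L = 8.149 × 10^-3 mol
From the 1:2 mole ratio, n(I2) = 1/2 × 8.149 × 10^-3 = 4.074 × 10^-3 mol
[I2] = 4.074 × 10^-3 mol / 0.04923 L = 0.08276 mol/L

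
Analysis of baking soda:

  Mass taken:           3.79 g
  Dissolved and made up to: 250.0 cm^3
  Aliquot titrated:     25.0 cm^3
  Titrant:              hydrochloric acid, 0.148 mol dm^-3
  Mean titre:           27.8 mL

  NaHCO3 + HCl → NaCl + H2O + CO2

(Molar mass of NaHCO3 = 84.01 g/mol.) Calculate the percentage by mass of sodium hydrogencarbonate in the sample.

n(HCl) per titration = 0.0278 × 0.148 = 4.11 × 10^-3 mol
n(NaHCO3) in each aliquot = 4.11 × 10^-3 mol (1:1 ratio)
n(NaHCO3) in the whole flask = 4.11 × 10^-3 × 250.0/25.0 = 0.0411 mol
mass of NaHCO3 = 0.0411 × 84.01 = 3.46 g
% NaHCO3 = 3.46 / 3.79 × 100 = 91.2 %

91.2 %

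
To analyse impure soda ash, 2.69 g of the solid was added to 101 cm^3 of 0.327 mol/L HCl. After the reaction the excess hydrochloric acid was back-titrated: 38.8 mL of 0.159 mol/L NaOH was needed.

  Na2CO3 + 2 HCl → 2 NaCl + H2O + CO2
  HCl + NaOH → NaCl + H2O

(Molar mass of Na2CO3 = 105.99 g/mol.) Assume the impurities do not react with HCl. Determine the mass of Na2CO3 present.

1.42 g

n(HCl) added = 0.101 × 0.327 = 0.0330 mol
n(NaOH) used in back-titration = 0.0388 × 0.159 = 6.17 × 10^-3 mol
n(HCl) left over = 6.17 × 10^-3 mol (1:1 ratio)
n(HCl) consumed by analyte = 0.0330 − 6.17 × 10^-3 = 0.0269 mol
From the 1:2 ratio, n(Na2CO3) = 1/2 × 0.0269 = 0.0134 mol
mass of Na2CO3 = 0.0134 × 105.99 = 1.42 g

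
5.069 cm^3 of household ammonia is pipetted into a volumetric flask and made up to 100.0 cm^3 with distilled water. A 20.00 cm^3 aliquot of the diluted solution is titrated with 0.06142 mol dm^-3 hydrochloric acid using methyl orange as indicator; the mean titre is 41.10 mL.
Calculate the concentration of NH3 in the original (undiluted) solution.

2.490 mol/L

NH3 + HCl → NH4Cl
n(HCl) = 0.04110 × 0.06142 = 2.524 × 10^-3 mol
n(NH3) in the aliquot = 2.524 × 10^-3 mol (1:1 ratio)
[NH3]_dilute = 2.524 × 10^-3 / 0.02000 = 0.1262 mol/L
Dilution factor = 100.0 / 5.069 = 19.73
[NH3]_stock = 0.1262 × 19.73 = 2.490 mol/L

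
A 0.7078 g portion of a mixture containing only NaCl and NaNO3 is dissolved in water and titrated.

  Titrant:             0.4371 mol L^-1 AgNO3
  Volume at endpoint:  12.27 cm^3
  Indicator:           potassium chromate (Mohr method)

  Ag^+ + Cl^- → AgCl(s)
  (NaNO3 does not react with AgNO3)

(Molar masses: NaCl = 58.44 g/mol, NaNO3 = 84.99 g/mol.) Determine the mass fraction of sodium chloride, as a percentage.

n(AgNO3) = 0.01227 × 0.4371 = 5.363 × 10^-3 mol
Let x = n(NaCl), y = n(NaNO3).
Titrant: 1x = 5.363 × 10^-3;  mass: 58.44x + 84.99y = 0.7078
Solving, x = 5.363 × 10^-3 mol, y = 4.640 × 10^-3 mol
mass of NaCl = 5.363 × 10^-3 × 58.44 = 0.3134 g
% NaCl = 0.3134 / 0.7078 × 100 = 44.28 %

44.28 %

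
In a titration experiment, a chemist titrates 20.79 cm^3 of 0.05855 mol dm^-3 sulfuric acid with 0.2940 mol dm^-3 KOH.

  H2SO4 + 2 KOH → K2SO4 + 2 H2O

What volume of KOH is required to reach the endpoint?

8.281 mL

n(H2SO4) = 0.02079 L × 0.05855 mol/L = 1.217 × 10^-3 mol
From the 2:1 stoichiometry, n(KOH) = 2/1 × 1.217 × 10^-3 = 2.435 × 10^-3 mol
V(KOH) = 2.435 × 10^-3 mol / 0.2940 mol/L = 0.008281 L = 8.281 mL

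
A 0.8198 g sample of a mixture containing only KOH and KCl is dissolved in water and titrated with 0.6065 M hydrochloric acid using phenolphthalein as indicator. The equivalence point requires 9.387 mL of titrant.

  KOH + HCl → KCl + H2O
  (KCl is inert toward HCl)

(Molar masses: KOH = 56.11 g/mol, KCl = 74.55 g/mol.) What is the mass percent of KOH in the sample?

n(HCl) = 0.009387 × 0.6065 = 5.693 × 10^-3 mol
Let x = n(KOH), y = n(KCl).
Titrant: 1x = 5.693 × 10^-3;  mass: 56.11x + 74.55y = 0.8198
Solving, x = 5.693 × 10^-3 mol, y = 6.712 × 10^-3 mol
mass of KOH = 5.693 × 10^-3 × 56.11 = 0.3194 g
% KOH = 0.3194 / 0.8198 × 100 = 38.97 %

38.97 %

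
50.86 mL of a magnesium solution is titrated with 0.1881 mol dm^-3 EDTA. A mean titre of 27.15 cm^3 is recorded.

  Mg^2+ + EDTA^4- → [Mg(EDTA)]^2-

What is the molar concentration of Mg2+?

0.1004 mol/L

n(EDTA) = 0.02715 L × 0.1881 mol/L = 5.107 × 10^-3 mol
n(Mg2+) = 5.107 × 10^-3 mol (1:1 mole ratio)
[Mg2+] = 5.107 × 10^-3 mol / 0.05086 L = 0.1004 mol/L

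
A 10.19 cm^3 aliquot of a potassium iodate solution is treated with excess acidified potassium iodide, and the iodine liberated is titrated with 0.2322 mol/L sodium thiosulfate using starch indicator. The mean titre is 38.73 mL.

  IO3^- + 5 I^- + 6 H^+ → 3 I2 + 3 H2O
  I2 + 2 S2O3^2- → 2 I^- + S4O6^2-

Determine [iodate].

n(S2O3^2-) = 0.03873 × 0.2322 = 8.993 × 10^-3 mol
n(I2) = n(S2O3^2-)/2 = 4.497 × 10^-3 mol
From the 1:3 ratio, n(IO3^-) in the aliquot = 1/3 × 4.497 × 10^-3 = 1.499 × 10^-3 mol
[IO3^-] = 1.499 × 10^-3 / 0.01019 = 0.1471 mol/L

0.1471 mol/L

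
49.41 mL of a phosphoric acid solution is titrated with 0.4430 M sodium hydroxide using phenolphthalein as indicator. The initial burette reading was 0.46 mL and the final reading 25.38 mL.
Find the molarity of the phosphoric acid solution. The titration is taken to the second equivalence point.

H3PO4 + 2 NaOH → Na2HPO4 + 2 H2O
n(NaOH) = 0.02492 L × 0.4430 mol/L = 0.01104 mol
From the 1:2 mole ratio, n(H3PO4) = 1/2 × 0.01104 = 5.520 × 10^-3 mol
[H3PO4] = 5.520 × 10^-3 mol / 0.04941 L = 0.1117 mol/L

0.1117 M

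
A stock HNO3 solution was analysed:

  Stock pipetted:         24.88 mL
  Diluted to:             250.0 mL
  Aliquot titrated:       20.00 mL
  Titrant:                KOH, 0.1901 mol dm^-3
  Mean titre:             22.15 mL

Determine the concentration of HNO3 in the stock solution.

HNO3 + KOH → KNO3 + H2O
n(KOH) = 0.02215 × 0.1901 = 4.211 × 10^-3 mol
n(HNO3) in the aliquot = 4.211 × 10^-3 mol (1:1 ratio)
[HNO3]_dilute = 4.211 × 10^-3 / 0.02000 = 0.2105 mol/L
Dilution factor = 250.0 / 24.88 = 10.05
[HNO3]_stock = 0.2105 × 10.05 = 2.116 mol/L

2.116 mol/L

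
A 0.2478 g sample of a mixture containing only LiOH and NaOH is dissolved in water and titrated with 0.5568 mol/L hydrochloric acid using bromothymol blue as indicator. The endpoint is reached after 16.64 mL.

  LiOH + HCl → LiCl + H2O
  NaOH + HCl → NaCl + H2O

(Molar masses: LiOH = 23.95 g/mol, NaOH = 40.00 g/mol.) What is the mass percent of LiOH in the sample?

73.95 %

n(HCl) = 0.01664 × 0.5568 = 9.265 × 10^-3 mol
Let x = n(LiOH), y = n(NaOH).
Titrant: 1x + 1y = 9.265 × 10^-3;  mass: 23.95x + 40.00y = 0.2478
Solving, x = 7.651 × 10^-3 mol, y = 1.614 × 10^-3 mol
mass of LiOH = 7.651 × 10^-3 × 23.95 = 0.1833 g
% LiOH = 0.1833 / 0.2478 × 100 = 73.95 %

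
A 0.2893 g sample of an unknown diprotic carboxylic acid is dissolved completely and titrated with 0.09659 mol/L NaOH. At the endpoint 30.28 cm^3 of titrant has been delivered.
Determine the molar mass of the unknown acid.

n(NaOH) = 0.03028 L × 0.09659 mol/L = 2.925 × 10^-3 mol
From the 1:2 ratio, n(H2A) = 1/2 × 2.925 × 10^-3 = 1.462 × 10^-3 mol
M = m / n = 0.2893 g / 1.462 × 10^-3 mol = 197.8 g/mol

197.8 g/mol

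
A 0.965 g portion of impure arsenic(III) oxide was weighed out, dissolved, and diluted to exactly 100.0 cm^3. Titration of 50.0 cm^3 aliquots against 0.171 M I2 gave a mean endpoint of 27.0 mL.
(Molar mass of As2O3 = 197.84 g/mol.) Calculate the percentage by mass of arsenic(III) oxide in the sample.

As2O3 + 2 I2 + 2 H2O → As2O5 + 4 HI
n(I2) per titration = 0.0270 × 0.171 = 4.62 × 10^-3 mol
From the 1:2 ratio, n(As2O3) in each aliquot = 1/2 × 4.62 × 10^-3 = 2.31 × 10^-3 mol
n(As2O3) in the whole flask = 2.31 × 10^-3 × 100.0/50.0 = 4.62 × 10^-3 mol
mass of As2O3 = 4.62 × 10^-3 × 197.84 = 0.913 g
% As2O3 = 0.913 / 0.965 × 100 = 94.7 %

94.7 %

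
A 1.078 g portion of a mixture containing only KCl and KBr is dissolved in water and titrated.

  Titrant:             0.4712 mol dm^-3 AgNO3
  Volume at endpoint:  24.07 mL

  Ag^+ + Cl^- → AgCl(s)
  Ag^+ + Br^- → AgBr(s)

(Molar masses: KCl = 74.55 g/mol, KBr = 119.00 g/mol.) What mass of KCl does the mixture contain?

0.4556 g

n(AgNO3) = 0.02407 × 0.4712 = 0.01134 mol
Let x = n(KCl), y = n(KBr).
Titrant: 1x + 1y = 0.01134;  mass: 74.55x + 119.00y = 1.078
Solving, x = 6.112 × 10^-3 mol, y = 5.230 × 10^-3 mol
mass of KCl = 6.112 × 10^-3 × 74.55 = 0.4556 g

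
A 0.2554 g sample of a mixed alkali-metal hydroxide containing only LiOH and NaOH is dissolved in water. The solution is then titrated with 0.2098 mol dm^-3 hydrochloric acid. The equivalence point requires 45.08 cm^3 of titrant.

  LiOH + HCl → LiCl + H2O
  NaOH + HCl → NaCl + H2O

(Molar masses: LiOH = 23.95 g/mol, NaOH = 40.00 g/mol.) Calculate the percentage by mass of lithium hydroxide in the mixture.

n(HCl) = 0.04508 × 0.2098 = 9.458 × 10^-3 mol
Let x = n(LiOH), y = n(NaOH).
Titrant: 1x + 1y = 9.458 × 10^-3;  mass: 23.95x + 40.00y = 0.2554
Solving, x = 7.658 × 10^-3 mol, y = 1.800 × 10^-3 mol
mass of LiOH = 7.658 × 10^-3 × 23.95 = 0.1834 g
% LiOH = 0.1834 / 0.2554 × 100 = 71.81 %

71.81 %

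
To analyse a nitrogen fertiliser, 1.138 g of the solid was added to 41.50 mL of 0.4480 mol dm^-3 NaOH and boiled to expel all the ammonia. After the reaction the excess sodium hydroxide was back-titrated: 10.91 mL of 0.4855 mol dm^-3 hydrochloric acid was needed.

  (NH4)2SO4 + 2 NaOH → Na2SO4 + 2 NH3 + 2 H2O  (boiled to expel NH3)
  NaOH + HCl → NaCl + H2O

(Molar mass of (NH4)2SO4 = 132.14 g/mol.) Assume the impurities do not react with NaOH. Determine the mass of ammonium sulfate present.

0.8784 g

n(NaOH) added = 0.04150 × 0.4480 = 0.01859 mol
n(HCl) used in back-titration = 0.01091 × 0.4855 = 5.297 × 10^-3 mol
n(NaOH) left over = 5.297 × 10^-3 mol (1:1 ratio)
n(NaOH) consumed by analyte = 0.01859 − 5.297 × 10^-3 = 0.01330 mol
From the 1:2 ratio, n((NH4)2SO4) = 1/2 × 0.01330 = 6.648 × 10^-3 mol
mass of (NH4)2SO4 = 6.648 × 10^-3 × 132.14 = 0.8784 g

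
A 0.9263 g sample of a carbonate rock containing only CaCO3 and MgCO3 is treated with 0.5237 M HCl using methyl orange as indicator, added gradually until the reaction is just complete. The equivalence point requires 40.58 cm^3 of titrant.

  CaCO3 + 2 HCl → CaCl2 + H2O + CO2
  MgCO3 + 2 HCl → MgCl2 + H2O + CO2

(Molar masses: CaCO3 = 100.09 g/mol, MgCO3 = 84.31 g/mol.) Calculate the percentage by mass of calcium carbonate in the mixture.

20.84 %

n(HCl) = 0.04058 × 0.5237 = 0.02125 mol
Let x = n(CaCO3), y = n(MgCO3).
Titrant: 2x + 2y = 0.02125;  mass: 100.09x + 84.31y = 0.9263
Solving, x = 1.929 × 10^-3 mol, y = 8.697 × 10^-3 mol
mass of CaCO3 = 1.929 × 10^-3 × 100.09 = 0.1930 g
% CaCO3 = 0.1930 / 0.9263 × 100 = 20.84 %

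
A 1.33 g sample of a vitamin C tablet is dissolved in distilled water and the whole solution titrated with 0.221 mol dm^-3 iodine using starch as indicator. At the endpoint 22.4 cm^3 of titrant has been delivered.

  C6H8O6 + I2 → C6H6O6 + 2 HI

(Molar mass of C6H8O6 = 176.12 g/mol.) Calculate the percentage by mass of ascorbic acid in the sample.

n(I2) = 0.0224 L × 0.221 mol/L = 4.95 × 10^-3 mol
n(C6H8O6) = 4.95 × 10^-3 mol (1:1 ratio)
mass of C6H8O6 = 4.95 × 10^-3 × 176.12 g/mol = 0.872 g
% C6H8O6 = 0.872 / 1.33 × 100 = 65.6 %

65.6 %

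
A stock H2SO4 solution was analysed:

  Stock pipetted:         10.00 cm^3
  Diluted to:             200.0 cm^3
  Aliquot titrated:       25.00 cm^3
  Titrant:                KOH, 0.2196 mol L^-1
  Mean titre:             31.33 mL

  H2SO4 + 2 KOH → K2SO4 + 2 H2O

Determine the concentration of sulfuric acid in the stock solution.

n(KOH) = 0.03133 × 0.2196 = 6.880 × 10^-3 mol
From the 1:2 ratio, n(H2SO4) in the aliquot = 1/2 × 6.880 × 10^-3 = 3.440 × 10^-3 mol
[H2SO4]_dilute = 3.440 × 10^-3 / 0.02500 = 0.1376 mol/L
Dilution factor = 200.0 / 10.00 = 20.00
[H2SO4]_stock = 0.1376 × 20.00 = 2.752 mol/L

2.752 mol/L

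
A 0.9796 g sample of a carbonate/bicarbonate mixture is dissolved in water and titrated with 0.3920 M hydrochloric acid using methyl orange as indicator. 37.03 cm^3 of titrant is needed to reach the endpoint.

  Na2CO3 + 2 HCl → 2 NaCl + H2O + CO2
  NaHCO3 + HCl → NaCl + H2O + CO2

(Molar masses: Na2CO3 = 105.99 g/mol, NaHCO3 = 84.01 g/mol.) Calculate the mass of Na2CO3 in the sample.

0.4099 g

n(HCl) = 0.03703 × 0.3920 = 0.01452 mol
Let x = n(Na2CO3), y = n(NaHCO3).
Titrant: 2x + 1y = 0.01452;  mass: 105.99x + 84.01y = 0.9796
Solving, x = 3.867 × 10^-3 mol, y = 6.782 × 10^-3 mol
mass of Na2CO3 = 3.867 × 10^-3 × 105.99 = 0.4099 g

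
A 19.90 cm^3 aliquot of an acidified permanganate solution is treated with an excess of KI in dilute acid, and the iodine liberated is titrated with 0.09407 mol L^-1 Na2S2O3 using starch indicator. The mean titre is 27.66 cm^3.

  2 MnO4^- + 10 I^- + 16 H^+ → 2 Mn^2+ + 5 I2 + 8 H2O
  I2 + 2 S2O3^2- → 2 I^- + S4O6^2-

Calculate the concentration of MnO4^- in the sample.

0.02615 mol/L

n(S2O3^2-) = 0.02766 × 0.09407 = 2.602 × 10^-3 mol
n(I2) = n(S2O3^2-)/2 = 1.301 × 10^-3 mol
From the 2:5 ratio, n(MnO4^-) in the aliquot = 2/5 × 1.301 × 10^-3 = 5.204 × 10^-4 mol
[MnO4^-] = 5.204 × 10^-4 / 0.01990 = 0.02615 mol/L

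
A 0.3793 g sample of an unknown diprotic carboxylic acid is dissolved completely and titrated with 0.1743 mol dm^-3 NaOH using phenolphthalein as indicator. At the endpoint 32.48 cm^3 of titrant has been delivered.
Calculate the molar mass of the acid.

n(NaOH) = 0.03248 L × 0.1743 mol/L = 5.661 × 10^-3 mol
From the 1:2 ratio, n(H2A) = 1/2 × 5.661 × 10^-3 = 2.831 × 10^-3 mol
M = m / n = 0.3793 g / 2.831 × 10^-3 mol = 134.0 g/mol

134.0 g/mol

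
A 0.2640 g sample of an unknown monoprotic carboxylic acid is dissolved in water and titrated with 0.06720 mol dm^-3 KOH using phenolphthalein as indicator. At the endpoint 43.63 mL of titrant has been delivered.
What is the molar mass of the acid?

n(KOH) = 0.04363 L × 0.06720 mol/L = 2.932 × 10^-3 mol
n(HA) = 2.932 × 10^-3 mol (1:1 ratio)
M = m / n = 0.2640 g / 2.932 × 10^-3 mol = 90.04 g/mol

90.04 g/mol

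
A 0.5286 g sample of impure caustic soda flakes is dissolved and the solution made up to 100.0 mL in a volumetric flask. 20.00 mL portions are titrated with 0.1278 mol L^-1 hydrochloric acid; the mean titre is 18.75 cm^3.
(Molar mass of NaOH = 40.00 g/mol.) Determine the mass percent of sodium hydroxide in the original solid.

NaOH + HCl → NaCl + H2O
n(HCl) per titration = 0.01875 × 0.1278 = 2.396 × 10^-3 mol
n(NaOH) in each aliquot = 2.396 × 10^-3 mol (1:1 ratio)
n(NaOH) in the whole flask = 2.396 × 10^-3 × 100.0/20.00 = 0.01198 mol
mass of NaOH = 0.01198 × 40.00 = 0.4792 g
% NaOH = 0.4792 / 0.5286 × 100 = 90.66 %

90.66 %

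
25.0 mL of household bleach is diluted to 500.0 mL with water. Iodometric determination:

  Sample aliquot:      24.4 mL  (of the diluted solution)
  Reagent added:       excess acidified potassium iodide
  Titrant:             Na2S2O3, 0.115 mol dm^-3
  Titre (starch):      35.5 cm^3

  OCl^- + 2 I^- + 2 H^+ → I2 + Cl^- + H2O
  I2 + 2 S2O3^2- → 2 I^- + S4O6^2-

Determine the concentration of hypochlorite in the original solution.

1.67 mol/L

n(S2O3^2-) = 0.0355 × 0.115 = 4.08 × 10^-3 mol
n(I2) = n(S2O3^2-)/2 = 2.04 × 10^-3 mol
n(OCl^-) in the aliquot = 2.04 × 10^-3 mol (1:1 ratio)
[OCl^-]_dilute = 2.04 × 10^-3 / 0.0244 = 0.0837 mol/L
[OCl^-]_original = 0.0837 × 500.0/25.0 = 1.67 mol/L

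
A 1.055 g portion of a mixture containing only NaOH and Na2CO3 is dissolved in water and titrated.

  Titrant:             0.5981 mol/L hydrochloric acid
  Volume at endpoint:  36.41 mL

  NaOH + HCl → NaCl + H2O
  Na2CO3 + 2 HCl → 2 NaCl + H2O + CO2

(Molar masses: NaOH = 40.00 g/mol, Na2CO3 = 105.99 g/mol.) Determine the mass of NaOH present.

n(HCl) = 0.03641 × 0.5981 = 0.02178 mol
Let x = n(NaOH), y = n(Na2CO3).
Titrant: 1x + 2y = 0.02178;  mass: 40.00x + 105.99y = 1.055
Solving, x = 7.623 × 10^-3 mol, y = 7.077 × 10^-3 mol
mass of NaOH = 7.623 × 10^-3 × 40.00 = 0.3049 g

0.3049 g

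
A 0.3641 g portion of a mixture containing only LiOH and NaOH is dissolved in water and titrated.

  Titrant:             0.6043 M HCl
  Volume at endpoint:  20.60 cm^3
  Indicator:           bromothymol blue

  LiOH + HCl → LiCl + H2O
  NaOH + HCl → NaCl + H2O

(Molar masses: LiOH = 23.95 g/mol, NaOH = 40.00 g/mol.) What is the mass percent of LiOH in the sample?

n(HCl) = 0.02060 × 0.6043 = 0.01245 mol
Let x = n(LiOH), y = n(NaOH).
Titrant: 1x + 1y = 0.01245;  mass: 23.95x + 40.00y = 0.3641
Solving, x = 8.339 × 10^-3 mol, y = 4.109 × 10^-3 mol
mass of LiOH = 8.339 × 10^-3 × 23.95 = 0.1997 g
% LiOH = 0.1997 / 0.3641 × 100 = 54.85 %

54.85 %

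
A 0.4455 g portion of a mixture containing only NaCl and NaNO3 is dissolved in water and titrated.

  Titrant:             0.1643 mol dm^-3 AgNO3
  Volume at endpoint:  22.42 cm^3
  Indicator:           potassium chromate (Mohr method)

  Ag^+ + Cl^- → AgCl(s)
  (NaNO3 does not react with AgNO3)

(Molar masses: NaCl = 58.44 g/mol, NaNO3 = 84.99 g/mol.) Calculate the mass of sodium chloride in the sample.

n(AgNO3) = 0.02242 × 0.1643 = 3.684 × 10^-3 mol
Let x = n(NaCl), y = n(NaNO3).
Titrant: 1x = 3.684 × 10^-3;  mass: 58.44x + 84.99y = 0.4455
Solving, x = 3.684 × 10^-3 mol, y = 2.709 × 10^-3 mol
mass of NaCl = 3.684 × 10^-3 × 58.44 = 0.2153 g

0.2153 g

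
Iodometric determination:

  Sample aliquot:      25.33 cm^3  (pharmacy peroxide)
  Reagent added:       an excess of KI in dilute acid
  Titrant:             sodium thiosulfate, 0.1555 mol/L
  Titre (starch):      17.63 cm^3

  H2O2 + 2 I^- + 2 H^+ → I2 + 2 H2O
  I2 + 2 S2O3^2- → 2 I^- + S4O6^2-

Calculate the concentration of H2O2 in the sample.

0.05411 mol/L

n(S2O3^2-) = 0.01763 × 0.1555 = 2.741 × 10^-3 mol
n(I2) = n(S2O3^2-)/2 = 1.371 × 10^-3 mol
n(H2O2) in the aliquot = 1.371 × 10^-3 mol (1:1 ratio)
[H2O2] = 1.371 × 10^-3 / 0.02533 = 0.05411 mol/L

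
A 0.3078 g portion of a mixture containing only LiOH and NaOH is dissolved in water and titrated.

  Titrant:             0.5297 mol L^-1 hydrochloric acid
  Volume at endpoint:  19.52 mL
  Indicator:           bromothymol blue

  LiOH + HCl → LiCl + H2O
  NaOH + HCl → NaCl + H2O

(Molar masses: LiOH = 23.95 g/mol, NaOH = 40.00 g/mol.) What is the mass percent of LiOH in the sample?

51.29 %

n(HCl) = 0.01952 × 0.5297 = 0.01034 mol
Let x = n(LiOH), y = n(NaOH).
Titrant: 1x + 1y = 0.01034;  mass: 23.95x + 40.00y = 0.3078
Solving, x = 6.591 × 10^-3 mol, y = 3.748 × 10^-3 mol
mass of LiOH = 6.591 × 10^-3 × 23.95 = 0.1579 g
% LiOH = 0.1579 / 0.3078 × 100 = 51.29 %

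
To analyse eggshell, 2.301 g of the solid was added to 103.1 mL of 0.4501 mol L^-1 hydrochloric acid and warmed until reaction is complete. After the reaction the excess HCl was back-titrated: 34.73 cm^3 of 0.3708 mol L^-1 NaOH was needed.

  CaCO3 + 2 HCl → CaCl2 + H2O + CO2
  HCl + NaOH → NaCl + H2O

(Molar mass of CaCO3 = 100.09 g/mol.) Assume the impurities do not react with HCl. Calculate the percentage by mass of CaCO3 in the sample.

n(HCl) added = 0.1031 × 0.4501 = 0.04641 mol
n(NaOH) used in back-titration = 0.03473 × 0.3708 = 0.01288 mol
n(HCl) left over = 0.01288 mol (1:1 ratio)
n(HCl) consumed by analyte = 0.04641 − 0.01288 = 0.03353 mol
From the 1:2 ratio, n(CaCO3) = 1/2 × 0.03353 = 0.01676 mol
mass of CaCO3 = 0.01676 × 100.09 = 1.678 g
% CaCO3 = 1.678 / 2.301 × 100 = 72.92 %

72.92 %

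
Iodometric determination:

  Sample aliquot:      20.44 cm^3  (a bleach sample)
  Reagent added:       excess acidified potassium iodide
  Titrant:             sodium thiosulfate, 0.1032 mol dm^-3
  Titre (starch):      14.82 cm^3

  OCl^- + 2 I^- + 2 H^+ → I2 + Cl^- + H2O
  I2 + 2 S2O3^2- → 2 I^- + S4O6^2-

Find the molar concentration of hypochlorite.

n(S2O3^2-) = 0.01482 × 0.1032 = 1.529 × 10^-3 mol
n(I2) = n(S2O3^2-)/2 = 7.647 × 10^-4 mol
n(OCl^-) in the aliquot = 7.647 × 10^-4 mol (1:1 ratio)
[OCl^-] = 7.647 × 10^-4 / 0.02044 = 0.03741 mol/L

0.03741 mol/L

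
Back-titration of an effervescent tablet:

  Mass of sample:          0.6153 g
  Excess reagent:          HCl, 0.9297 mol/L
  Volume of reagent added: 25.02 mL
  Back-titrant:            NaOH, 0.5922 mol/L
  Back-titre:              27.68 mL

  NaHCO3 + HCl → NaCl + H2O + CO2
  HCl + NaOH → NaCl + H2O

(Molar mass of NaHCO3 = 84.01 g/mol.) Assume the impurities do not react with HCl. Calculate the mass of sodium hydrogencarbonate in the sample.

n(HCl) added = 0.02502 × 0.9297 = 0.02326 mol
n(NaOH) used in back-titration = 0.02768 × 0.5922 = 0.01639 mol
n(HCl) left over = 0.01639 mol (1:1 ratio)
n(HCl) consumed by analyte = 0.02326 − 0.01639 = 6.869 × 10^-3 mol
n(NaHCO3) = 6.869 × 10^-3 mol (1:1 ratio)
mass of NaHCO3 = 6.869 × 10^-3 × 84.01 = 0.5771 g

0.5771 g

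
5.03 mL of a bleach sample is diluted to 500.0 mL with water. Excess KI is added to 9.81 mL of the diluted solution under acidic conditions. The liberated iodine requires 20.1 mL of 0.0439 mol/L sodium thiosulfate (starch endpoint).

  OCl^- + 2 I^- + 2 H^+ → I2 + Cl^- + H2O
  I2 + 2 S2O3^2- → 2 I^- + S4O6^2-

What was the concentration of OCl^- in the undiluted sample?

n(S2O3^2-) = 0.0201 × 0.0439 = 8.82 × 10^-4 mol
n(I2) = n(S2O3^2-)/2 = 4.41 × 10^-4 mol
n(OCl^-) in the aliquot = 4.41 × 10^-4 mol (1:1 ratio)
[OCl^-]_dilute = 4.41 × 10^-4 / 0.00981 = 0.0450 mol/L
[OCl^-]_original = 0.0450 × 500.0/5.03 = 4.47 mol/L

4.47 mol/L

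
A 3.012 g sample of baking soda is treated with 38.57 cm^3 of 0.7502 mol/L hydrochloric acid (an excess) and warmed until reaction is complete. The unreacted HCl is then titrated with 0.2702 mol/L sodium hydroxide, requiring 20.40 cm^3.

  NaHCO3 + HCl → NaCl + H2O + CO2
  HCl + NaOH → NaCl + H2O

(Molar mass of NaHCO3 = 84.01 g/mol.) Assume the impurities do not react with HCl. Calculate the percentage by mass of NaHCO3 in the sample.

n(HCl) added = 0.03857 × 0.7502 = 0.02894 mol
n(NaOH) used in back-titration = 0.02040 × 0.2702 = 5.512 × 10^-3 mol
n(HCl) left over = 5.512 × 10^-3 mol (1:1 ratio)
n(HCl) consumed by analyte = 0.02894 − 5.512 × 10^-3 = 0.02342 mol
n(NaHCO3) = 0.02342 mol (1:1 ratio)
mass of NaHCO3 = 0.02342 × 84.01 = 1.968 g
% NaHCO3 = 1.968 / 3.012 × 100 = 65.33 %

65.33 %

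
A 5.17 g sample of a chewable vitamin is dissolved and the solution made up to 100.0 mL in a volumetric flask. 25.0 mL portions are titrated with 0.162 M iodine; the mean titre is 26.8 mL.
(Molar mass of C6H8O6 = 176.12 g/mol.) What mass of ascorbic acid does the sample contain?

C6H8O6 + I2 → C6H6O6 + 2 HI
n(I2) per titration = 0.0268 × 0.162 = 4.34 × 10^-3 mol
n(C6H8O6) in each aliquot = 4.34 × 10^-3 mol (1:1 ratio)
n(C6H8O6) in the whole flask = 4.34 × 10^-3 × 100.0/25.0 = 0.0174 mol
mass of C6H8O6 = 0.0174 × 176.12 = 3.06 g

3.06 g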